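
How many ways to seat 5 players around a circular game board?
Circular: fix one position, arrange the rest. (5-1)! = 24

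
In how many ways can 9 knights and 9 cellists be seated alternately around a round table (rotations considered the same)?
Fix one of the knights: (9-1)! ways for the remaining knights, × 9! ways for the cellists = 40320 × 362880 = 14631321600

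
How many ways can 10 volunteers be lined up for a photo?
10! = 3628800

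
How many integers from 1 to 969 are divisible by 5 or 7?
⌊969/5⌋ + ⌊969/7⌋ - ⌊969/35⌋ = 193 + 138 - 27 = 304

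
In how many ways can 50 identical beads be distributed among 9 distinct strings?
C(50+9-1, 9-1) = C(58, 8) = 1916797311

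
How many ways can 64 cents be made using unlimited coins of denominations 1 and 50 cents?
Coefficient of x^64 in 1/(1-x^1) · 1/(1-x^50). Use j coins of 50 for j = 0..⌊64/50⌋ = 1, the rest in 1s: 1 + 1 = 2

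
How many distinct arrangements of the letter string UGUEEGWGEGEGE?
13! / (5! × 2! × 1! × 5!) = 216216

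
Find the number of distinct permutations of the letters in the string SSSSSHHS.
8! / (6! × 2!) = 28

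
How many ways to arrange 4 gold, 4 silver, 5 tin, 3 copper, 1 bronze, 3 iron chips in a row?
20! / (4! × 4! × 5! × 3! × 1! × 3!) = 977728752000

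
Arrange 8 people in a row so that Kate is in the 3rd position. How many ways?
Fix one position: (8-1)! = 5040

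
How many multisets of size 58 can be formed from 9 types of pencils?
C(58+9-1, 9-1) = C(66, 8) = 5743572120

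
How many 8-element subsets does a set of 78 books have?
C(78,8) = 78!/(8!×70!) = 23446881315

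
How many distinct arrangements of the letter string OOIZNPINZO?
10! / (2! × 1! × 2! × 3! × 2!) = 75600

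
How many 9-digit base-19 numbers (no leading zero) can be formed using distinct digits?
First digit: 18 choices (nonzero). Then descending: 18 × 18 × 17 × 16 × 15 × 14 × 13 × 12 × 11 = 31757806080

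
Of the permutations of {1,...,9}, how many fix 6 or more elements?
Exactly j fixed points: C(9,j)·!(9-j); sum over j ≥ 6 (derangement numbers via !m = (m-1)·(!(m-1) + !(m-2)): !0..!3 = 1, 0, 1, 2). Σ_{j=6}^{9} C(9,j)·!(9-j) = C(9,6)·!3 + C(9,7)·!2 + C(9,8)·!1 + C(9,9)·!0 = 84·2 + 36·1 + 9·0 + 1·1 = 205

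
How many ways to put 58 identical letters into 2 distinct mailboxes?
C(58+2-1, 2-1) = C(59, 1) = 59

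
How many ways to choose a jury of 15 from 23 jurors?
C(23,15) = 23!/(15!×8!) = 490314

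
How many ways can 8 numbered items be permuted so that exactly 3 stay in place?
Choose the 3 fixed points C(8,3) = 56, derange the rest: !5 = Σ_{j=0}^{5} (-1)^j·5!/j! = 120 - 120 + 60 - 20 + 5 - 1 = 44. Product = 56 × 44 = 2464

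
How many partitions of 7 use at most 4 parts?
By conjugation, equals partitions of 7 into parts ≤ 4. Let r_j(i) = number of partitions of i into parts ≤ j, for i = 0..7. r_1(i) = 1 for all i; r_j(i) = r_{j-1}(i) + r_j(i-j). Rows j = 2..4: ≤2: 1 1 2 2 3 3 4 4; ≤3: 1 1 2 3 4 5 7 8; ≤4: 1 1 2 3 5 6 9 11. r_4(7) = 11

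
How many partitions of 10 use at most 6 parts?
By conjugation, equals partitions of 10 into parts ≤ 6. Let r_j(i) = number of partitions of i into parts ≤ j, for i = 0..10. r_1(i) = 1 for all i; r_j(i) = r_{j-1}(i) + r_j(i-j). Rows j = 2..6: ≤2: 1 1 2 2 3 3 4 4 5 5 6; ≤3: 1 1 2 3 4 5 7 8 10 12 14; ≤4: 1 1 2 3 5 6 9 11 15 18 23; ≤5: 1 1 2 3 5 7 10 13 18 23 30; ≤6: 1 1 2 3 5 7 11 14 20 26 35. r_6(10) = 35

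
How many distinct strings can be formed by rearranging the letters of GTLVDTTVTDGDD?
13! / (4! × 1! × 2! × 2! × 4!) = 2702700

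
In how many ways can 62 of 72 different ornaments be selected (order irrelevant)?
C(72,62) = 72!/(62!×10!) = 536211932256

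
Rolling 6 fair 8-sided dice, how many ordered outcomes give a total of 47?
Coefficient of x^47 in (x + x² + ... + x^8)^6. By inclusion-exclusion on dice exceeding 8: Σ_j (-1)^j C(6,j)·C(47-1-8j, 5) = C(6,0)·C(46,5) - C(6,1)·C(38,5) + C(6,2)·C(30,5) - C(6,3)·C(22,5) + C(6,4)·C(14,5) - C(6,5)·C(6,5) = 1·1370754 - 6·501942 + 15·142506 - 20·26334 + 15·2002 - 6·6 = 6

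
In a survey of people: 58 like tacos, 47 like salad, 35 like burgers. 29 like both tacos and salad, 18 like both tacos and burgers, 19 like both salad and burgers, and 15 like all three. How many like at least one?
|A∪B∪C| = 58+47+35-29-18-19+15 = 89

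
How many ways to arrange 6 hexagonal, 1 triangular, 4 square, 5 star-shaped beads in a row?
16! / (6! × 1! × 4! × 5!) = 10090080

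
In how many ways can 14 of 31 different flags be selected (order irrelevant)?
C(31,14) = 31!/(14!×17!) = 265182525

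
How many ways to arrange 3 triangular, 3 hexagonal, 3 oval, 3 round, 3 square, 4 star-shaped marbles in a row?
19! / (3! × 3! × 3! × 3! × 3! × 4!) = 651819168000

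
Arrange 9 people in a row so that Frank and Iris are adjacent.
Treat as block: (9-1)! × 2! = 40320 × 2 = 80640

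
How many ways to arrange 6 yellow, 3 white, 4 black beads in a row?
13! / (6! × 3! × 4!) = 60060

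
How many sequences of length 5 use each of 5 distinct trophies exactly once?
5! = 120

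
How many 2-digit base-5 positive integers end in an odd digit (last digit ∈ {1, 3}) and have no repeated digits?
Last∈{1,3}. Last=0: 0. Last nonzero: 2×3×P(3,0) = 6. Total = 6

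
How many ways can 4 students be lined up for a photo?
4! = 24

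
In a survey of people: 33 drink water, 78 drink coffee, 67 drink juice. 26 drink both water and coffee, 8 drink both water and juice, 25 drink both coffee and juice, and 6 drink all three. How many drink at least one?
|A∪B∪C| = 33+78+67-26-8-25+6 = 125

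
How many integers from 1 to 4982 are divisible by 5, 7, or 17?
⌊4982/5⌋+⌊4982/7⌋+⌊4982/17⌋ - ⌊4982/35⌋-⌊4982/85⌋-⌊4982/119⌋ + ⌊4982/595⌋ = 996+711+293 - 142-58-41 + 8 = 1767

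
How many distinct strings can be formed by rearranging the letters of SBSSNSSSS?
9! / (7! × 1! × 1!) = 72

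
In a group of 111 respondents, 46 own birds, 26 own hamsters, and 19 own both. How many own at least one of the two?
|A∪B| = |A| + |B| - |A∩B| = 46 + 26 - 19 = 53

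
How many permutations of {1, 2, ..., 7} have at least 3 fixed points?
Exactly j fixed points: C(7,j)·!(7-j); sum over j ≥ 3 (derangement numbers via !m = (m-1)·(!(m-1) + !(m-2)): !0..!4 = 1, 0, 1, 2, 9). Σ_{j=3}^{7} C(7,j)·!(7-j) = C(7,3)·!4 + C(7,4)·!3 + C(7,5)·!2 + C(7,6)·!1 + C(7,7)·!0 = 35·9 + 35·2 + 21·1 + 7·0 + 1·1 = 407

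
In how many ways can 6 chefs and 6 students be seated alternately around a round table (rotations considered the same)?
Fix one of the chefs: (6-1)! ways for the remaining chefs, × 6! ways for the students = 120 × 720 = 86400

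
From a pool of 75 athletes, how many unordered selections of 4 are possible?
C(75,4) = 75!/(4!×71!) = 1215450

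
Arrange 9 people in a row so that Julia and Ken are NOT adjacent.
Total - adjacent = 9! - (9-1)!×2 = 362880 - 80640 = 282240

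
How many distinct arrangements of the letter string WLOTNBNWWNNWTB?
14! / (2! × 1! × 4! × 2! × 1! × 4!) = 37837800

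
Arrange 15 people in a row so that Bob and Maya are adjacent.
Treat as block: (15-1)! × 2! = 87178291200 × 2 = 174356582400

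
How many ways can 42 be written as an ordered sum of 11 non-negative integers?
C(42+11-1, 11-1) = C(52, 10) = 15820024220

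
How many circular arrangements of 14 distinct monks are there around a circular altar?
Circular: fix one position, arrange the rest. (14-1)! = 6227020800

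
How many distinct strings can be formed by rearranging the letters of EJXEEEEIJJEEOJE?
15! / (1! × 1! × 1! × 4! × 8!) = 1351350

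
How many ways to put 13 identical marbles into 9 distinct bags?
C(13+9-1, 9-1) = C(21, 8) = 203490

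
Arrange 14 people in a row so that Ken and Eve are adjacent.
Treat as block: (14-1)! × 2! = 6227020800 × 2 = 12454041600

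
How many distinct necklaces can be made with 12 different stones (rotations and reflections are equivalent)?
(12-1)!/2 = 39916800/2 = 19958400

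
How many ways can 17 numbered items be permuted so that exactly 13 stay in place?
Choose the 13 fixed points C(17,13) = 2380, derange the rest: !4 = Σ_{j=0}^{4} (-1)^j·4!/j! = 24 - 24 + 12 - 4 + 1 = 9. Product = 2380 × 9 = 21420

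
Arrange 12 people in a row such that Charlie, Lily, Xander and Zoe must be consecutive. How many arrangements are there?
Treat the 4 as one block: (12-4+1)! × 4! = 362880 × 24 = 8709120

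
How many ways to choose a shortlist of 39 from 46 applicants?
C(46,39) = 46!/(39!×7!) = 53524680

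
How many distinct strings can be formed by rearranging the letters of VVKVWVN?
7! / (1! × 4! × 1! × 1!) = 210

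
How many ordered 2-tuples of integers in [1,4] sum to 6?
Coefficient of x^6 in (x + x² + ... + x^4)^2. By inclusion-exclusion on dice exceeding 4: Σ_j (-1)^j C(2,j)·C(6-1-4j, 1) = C(2,0)·C(5,1) - C(2,1)·C(1,1) = 1·5 - 2·1 = 3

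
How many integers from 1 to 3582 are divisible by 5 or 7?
⌊3582/5⌋ + ⌊3582/7⌋ - ⌊3582/35⌋ = 716 + 511 - 102 = 1125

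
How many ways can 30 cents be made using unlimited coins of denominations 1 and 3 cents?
Coefficient of x^30 in 1/(1-x^1) · 1/(1-x^3). Use j coins of 3 for j = 0..⌊30/3⌋ = 10, the rest in 1s: 10 + 1 = 11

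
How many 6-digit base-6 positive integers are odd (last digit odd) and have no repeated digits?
Last∈{1,3,5}. Last=0: 0. Last nonzero: 3×4×P(4,4) = 288. Total = 288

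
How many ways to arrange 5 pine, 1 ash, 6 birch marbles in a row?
12! / (5! × 1! × 6!) = 5544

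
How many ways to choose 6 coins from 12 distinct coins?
C(12,6) = 12!/(6!×6!) = 924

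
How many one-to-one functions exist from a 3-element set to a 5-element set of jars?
P(5,3) = 5!/(5-3)! = 60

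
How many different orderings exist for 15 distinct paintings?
15! = 1307674368000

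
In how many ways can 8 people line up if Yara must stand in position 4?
Fix one position: (8-1)! = 5040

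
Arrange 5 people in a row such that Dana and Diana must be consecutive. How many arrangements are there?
Treat the 2 as one block: (5-2+1)! × 2! = 24 × 2 = 48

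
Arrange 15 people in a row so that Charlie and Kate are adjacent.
Treat as block: (15-1)! × 2! = 87178291200 × 2 = 174356582400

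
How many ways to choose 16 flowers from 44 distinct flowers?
C(44,16) = 44!/(16!×28!) = 416714805914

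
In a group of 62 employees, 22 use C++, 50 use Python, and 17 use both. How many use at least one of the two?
|A∪B| = |A| + |B| - |A∩B| = 22 + 50 - 17 = 55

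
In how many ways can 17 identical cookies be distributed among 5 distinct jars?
C(17+5-1, 5-1) = C(21, 4) = 5985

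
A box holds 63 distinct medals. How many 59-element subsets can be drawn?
C(63,59) = 63!/(59!×4!) = 595665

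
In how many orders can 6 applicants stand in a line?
6! = 720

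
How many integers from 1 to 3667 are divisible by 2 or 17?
⌊3667/2⌋ + ⌊3667/17⌋ - ⌊3667/34⌋ = 1833 + 215 - 107 = 1941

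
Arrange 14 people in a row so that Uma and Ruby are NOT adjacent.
Total - adjacent = 14! - (14-1)!×2 = 87178291200 - 12454041600 = 74724249600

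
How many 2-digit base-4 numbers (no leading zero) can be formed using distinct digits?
First digit: 3 choices (nonzero). Then descending: 3 × 3 = 9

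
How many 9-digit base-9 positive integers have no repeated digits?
First digit: 8 choices (nonzero). Then descending: 8 × 8 × 7 × 6 × 5 × 4 × 3 × 2 × 1 = 322560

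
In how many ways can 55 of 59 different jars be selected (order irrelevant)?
C(59,55) = 59!/(55!×4!) = 455126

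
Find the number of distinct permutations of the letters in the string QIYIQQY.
7! / (2! × 3! × 2!) = 210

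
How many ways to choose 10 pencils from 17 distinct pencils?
C(17,10) = 17!/(10!×7!) = 19448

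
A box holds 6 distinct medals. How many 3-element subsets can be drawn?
C(6,3) = 6!/(3!×3!) = 20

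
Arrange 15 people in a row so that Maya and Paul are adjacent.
Treat as block: (15-1)! × 2! = 87178291200 × 2 = 174356582400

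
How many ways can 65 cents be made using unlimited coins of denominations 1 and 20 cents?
Coefficient of x^65 in 1/(1-x^1) · 1/(1-x^20). Use j coins of 20 for j = 0..⌊65/20⌋ = 3, the rest in 1s: 3 + 1 = 4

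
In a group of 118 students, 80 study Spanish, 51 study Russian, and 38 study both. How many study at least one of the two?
|A∪B| = |A| + |B| - |A∩B| = 80 + 51 - 38 = 93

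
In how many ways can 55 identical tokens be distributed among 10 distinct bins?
C(55+10-1, 10-1) = C(64, 9) = 27540584512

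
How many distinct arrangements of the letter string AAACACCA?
8! / (5! × 3!) = 56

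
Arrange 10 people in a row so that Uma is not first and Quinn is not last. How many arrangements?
By inclusion-exclusion: 10! - 2×(10-1)! + (10-2)! = 3628800 - 725760 + 40320 = 2943360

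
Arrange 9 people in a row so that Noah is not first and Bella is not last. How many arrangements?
By inclusion-exclusion: 9! - 2×(9-1)! + (9-2)! = 362880 - 80640 + 5040 = 287280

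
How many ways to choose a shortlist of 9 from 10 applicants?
C(10,9) = 10!/(9!×1!) = 10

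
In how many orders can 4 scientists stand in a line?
4! = 24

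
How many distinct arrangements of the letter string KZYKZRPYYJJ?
11! / (2! × 3! × 2! × 2! × 1! × 1!) = 831600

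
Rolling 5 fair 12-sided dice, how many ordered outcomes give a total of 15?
Coefficient of x^15 in (x + x² + ... + x^12)^5. By inclusion-exclusion on dice exceeding 12: Σ_j (-1)^j C(5,j)·C(15-1-12j, 4) = C(5,0)·C(14,4) = 1·1001 = 1001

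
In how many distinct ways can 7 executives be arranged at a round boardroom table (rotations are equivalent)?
Circular: fix one position, arrange the rest. (7-1)! = 720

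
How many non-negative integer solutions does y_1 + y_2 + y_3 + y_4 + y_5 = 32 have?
C(32+5-1, 5-1) = C(36, 4) = 58905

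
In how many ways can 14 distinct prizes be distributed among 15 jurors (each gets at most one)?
P(15,14) = 15!/(15-14)! = 1307674368000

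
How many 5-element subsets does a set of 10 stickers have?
C(10,5) = 10!/(5!×5!) = 252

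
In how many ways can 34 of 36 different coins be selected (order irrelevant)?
C(36,34) = 36!/(34!×2!) = 630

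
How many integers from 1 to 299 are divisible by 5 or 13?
⌊299/5⌋ + ⌊299/13⌋ - ⌊299/65⌋ = 59 + 23 - 4 = 78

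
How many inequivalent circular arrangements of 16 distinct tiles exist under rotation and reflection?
(16-1)!/2 = 1307674368000/2 = 653837184000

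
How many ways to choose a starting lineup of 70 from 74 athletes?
C(74,70) = 74!/(70!×4!) = 1150626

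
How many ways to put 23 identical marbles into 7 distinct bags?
C(23+7-1, 7-1) = C(29, 6) = 475020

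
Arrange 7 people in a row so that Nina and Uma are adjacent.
Treat as block: (7-1)! × 2! = 720 × 2 = 1440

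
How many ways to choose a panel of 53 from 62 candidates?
C(62,53) = 62!/(53!×9!) = 20286591270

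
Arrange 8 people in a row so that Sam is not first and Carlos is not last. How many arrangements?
By inclusion-exclusion: 8! - 2×(8-1)! + (8-2)! = 40320 - 10080 + 720 = 30960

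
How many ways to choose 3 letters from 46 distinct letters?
C(46,3) = 46!/(3!×43!) = 15180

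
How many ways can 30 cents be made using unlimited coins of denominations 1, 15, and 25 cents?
Coefficient of x^30 in 1/(1-x^1) · 1/(1-x^15) · 1/(1-x^25). Case on j = number of 25-cent coins (j = 0..1); remainder r = 30 - 25j is made from {1,15} in ⌊r/15⌋+1 ways. r = 30, 5 → 3 + 1 = 4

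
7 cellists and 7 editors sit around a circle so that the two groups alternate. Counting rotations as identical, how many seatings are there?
Fix one of the cellists: (7-1)! ways for the remaining cellists, × 7! ways for the editors = 720 × 5040 = 3628800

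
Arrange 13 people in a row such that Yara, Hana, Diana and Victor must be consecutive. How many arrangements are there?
Treat the 4 as one block: (13-4+1)! × 4! = 3628800 × 24 = 87091200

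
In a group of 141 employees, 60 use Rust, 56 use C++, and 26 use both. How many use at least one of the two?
|A∪B| = |A| + |B| - |A∩B| = 60 + 56 - 26 = 90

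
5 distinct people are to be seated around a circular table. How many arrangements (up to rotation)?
Circular: fix one position, arrange the rest. (5-1)! = 24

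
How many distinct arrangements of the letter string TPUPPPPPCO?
10! / (6! × 1! × 1! × 1! × 1!) = 5040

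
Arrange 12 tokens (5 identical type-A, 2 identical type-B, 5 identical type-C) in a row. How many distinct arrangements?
12! / (5! × 2! × 5!) = 16632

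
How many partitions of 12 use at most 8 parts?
By conjugation, equals partitions of 12 into parts ≤ 8. Let r_j(i) = number of partitions of i into parts ≤ j, for i = 0..12. r_1(i) = 1 for all i; r_j(i) = r_{j-1}(i) + r_j(i-j). Rows j = 2..8: ≤2: 1 1 2 2 3 3 4 4 5 5 6 6 7; ≤3: 1 1 2 3 4 5 7 8 10 12 14 16 19; ≤4: 1 1 2 3 5 6 9 11 15 18 23 27 34; ≤5: 1 1 2 3 5 7 10 13 18 23 30 37 47; ≤6: 1 1 2 3 5 7 11 14 20 26 35 44 58; ≤7: 1 1 2 3 5 7 11 15 21 28 38 49 65; ≤8: 1 1 2 3 5 7 11 15 22 29 40 52 70. r_8(12) = 70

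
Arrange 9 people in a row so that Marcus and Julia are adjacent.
Treat as block: (9-1)! × 2! = 40320 × 2 = 80640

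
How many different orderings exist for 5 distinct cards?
5! = 120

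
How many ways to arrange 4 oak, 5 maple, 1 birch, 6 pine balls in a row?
16! / (4! × 5! × 1! × 6!) = 10090080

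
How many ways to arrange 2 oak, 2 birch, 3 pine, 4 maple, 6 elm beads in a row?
17! / (2! × 2! × 3! × 4! × 6!) = 857656800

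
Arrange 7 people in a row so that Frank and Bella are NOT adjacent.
Total - adjacent = 7! - (7-1)!×2 = 5040 - 1440 = 3600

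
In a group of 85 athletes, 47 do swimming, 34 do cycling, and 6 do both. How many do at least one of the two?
|A∪B| = |A| + |B| - |A∩B| = 47 + 34 - 6 = 75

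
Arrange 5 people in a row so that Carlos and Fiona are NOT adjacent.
Total - adjacent = 5! - (5-1)!×2 = 120 - 48 = 72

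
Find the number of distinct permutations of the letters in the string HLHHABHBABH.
11! / (5! × 1! × 2! × 3!) = 27720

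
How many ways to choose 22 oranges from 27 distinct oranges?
C(27,22) = 27!/(22!×5!) = 80730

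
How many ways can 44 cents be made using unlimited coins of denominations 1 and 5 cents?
Coefficient of x^44 in 1/(1-x^1) · 1/(1-x^5). Use j coins of 5 for j = 0..⌊44/5⌋ = 8, the rest in 1s: 8 + 1 = 9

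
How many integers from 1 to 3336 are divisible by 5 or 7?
⌊3336/5⌋ + ⌊3336/7⌋ - ⌊3336/35⌋ = 667 + 476 - 95 = 1048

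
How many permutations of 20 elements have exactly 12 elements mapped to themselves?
Choose the 12 fixed points C(20,12) = 125970, derange the rest: !8 = Σ_{j=0}^{8} (-1)^j·8!/j! = 40320 - 40320 + 20160 - 6720 + 1680 - 336 + 56 - 8 + 1 = 14833. Product = 125970 × 14833 = 1868513010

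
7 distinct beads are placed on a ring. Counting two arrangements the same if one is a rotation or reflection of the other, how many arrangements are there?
(7-1)!/2 = 720/2 = 360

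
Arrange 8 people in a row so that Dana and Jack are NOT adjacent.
Total - adjacent = 8! - (8-1)!×2 = 40320 - 10080 = 30240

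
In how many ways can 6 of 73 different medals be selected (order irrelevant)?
C(73,6) = 73!/(6!×67!) = 170230452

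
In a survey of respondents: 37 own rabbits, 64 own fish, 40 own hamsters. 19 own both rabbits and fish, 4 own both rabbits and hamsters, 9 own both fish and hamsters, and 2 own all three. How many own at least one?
|A∪B∪C| = 37+64+40-19-4-9+2 = 111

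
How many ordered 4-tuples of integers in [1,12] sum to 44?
Coefficient of x^44 in (x + x² + ... + x^12)^4. By inclusion-exclusion on dice exceeding 12: Σ_j (-1)^j C(4,j)·C(44-1-12j, 3) = C(4,0)·C(43,3) - C(4,1)·C(31,3) + C(4,2)·C(19,3) - C(4,3)·C(7,3) = 1·12341 - 4·4495 + 6·969 - 4·35 = 35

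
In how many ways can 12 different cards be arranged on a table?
12! = 479001600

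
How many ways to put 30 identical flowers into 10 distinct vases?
C(30+10-1, 10-1) = C(39, 9) = 211915132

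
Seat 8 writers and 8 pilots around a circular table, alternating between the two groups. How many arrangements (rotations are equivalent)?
Fix one of the writers: (8-1)! ways for the remaining writers, × 8! ways for the pilots = 5040 × 40320 = 203212800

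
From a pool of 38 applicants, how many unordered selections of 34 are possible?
C(38,34) = 38!/(34!×4!) = 73815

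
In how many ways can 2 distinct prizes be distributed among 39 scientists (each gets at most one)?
P(39,2) = 39!/(39-2)! = 1482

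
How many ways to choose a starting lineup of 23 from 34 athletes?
C(34,23) = 34!/(23!×11!) = 286097760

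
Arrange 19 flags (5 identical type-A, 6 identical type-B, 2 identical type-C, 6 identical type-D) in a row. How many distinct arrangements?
19! / (5! × 6! × 2! × 6!) = 977728752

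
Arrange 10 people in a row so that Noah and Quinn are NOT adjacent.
Total - adjacent = 10! - (10-1)!×2 = 3628800 - 725760 = 2903040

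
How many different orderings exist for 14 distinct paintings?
14! = 87178291200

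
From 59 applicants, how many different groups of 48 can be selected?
C(59,48) = 59!/(48!×11!) = 279871768995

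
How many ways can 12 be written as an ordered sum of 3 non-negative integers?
C(12+3-1, 3-1) = C(14, 2) = 91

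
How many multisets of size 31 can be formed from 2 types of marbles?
C(31+2-1, 2-1) = C(32, 1) = 32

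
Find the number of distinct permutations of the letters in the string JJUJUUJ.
7! / (4! × 3!) = 35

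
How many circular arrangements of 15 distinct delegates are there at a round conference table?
Circular: fix one position, arrange the rest. (15-1)! = 87178291200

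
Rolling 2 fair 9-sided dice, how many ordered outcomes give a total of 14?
Coefficient of x^14 in (x + x² + ... + x^9)^2. By inclusion-exclusion on dice exceeding 9: Σ_j (-1)^j C(2,j)·C(14-1-9j, 1) = C(2,0)·C(13,1) - C(2,1)·C(4,1) = 1·13 - 2·4 = 5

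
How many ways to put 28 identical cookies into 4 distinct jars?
C(28+4-1, 4-1) = C(31, 3) = 4495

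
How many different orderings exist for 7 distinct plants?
7! = 5040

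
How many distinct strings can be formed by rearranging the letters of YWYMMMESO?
9! / (1! × 3! × 2! × 1! × 1! × 1!) = 30240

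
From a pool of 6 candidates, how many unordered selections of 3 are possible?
C(6,3) = 6!/(3!×3!) = 20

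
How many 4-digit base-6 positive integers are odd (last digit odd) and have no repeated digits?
Last∈{1,3,5}. Last=0: 0. Last nonzero: 3×4×P(4,2) = 144. Total = 144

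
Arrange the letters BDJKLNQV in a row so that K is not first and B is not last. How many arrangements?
By inclusion-exclusion: 8! - 2×(8-1)! + (8-2)! = 40320 - 10080 + 720 = 30960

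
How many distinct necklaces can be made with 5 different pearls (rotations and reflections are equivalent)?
(5-1)!/2 = 24/2 = 12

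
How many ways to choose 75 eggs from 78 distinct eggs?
C(78,75) = 78!/(75!×3!) = 76076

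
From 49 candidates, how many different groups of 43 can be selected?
C(49,43) = 49!/(43!×6!) = 13983816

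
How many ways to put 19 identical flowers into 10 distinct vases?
C(19+10-1, 10-1) = C(28, 9) = 6906900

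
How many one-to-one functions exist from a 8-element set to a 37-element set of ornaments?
P(37,8) = 37!/(37-8)! = 1556675366400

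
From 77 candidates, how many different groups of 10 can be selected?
C(77,10) = 77!/(10!×67!) = 1096993404430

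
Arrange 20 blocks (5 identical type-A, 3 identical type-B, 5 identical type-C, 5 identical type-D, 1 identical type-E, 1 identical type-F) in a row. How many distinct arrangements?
20! / (5! × 3! × 5! × 5! × 1! × 1!) = 234654900480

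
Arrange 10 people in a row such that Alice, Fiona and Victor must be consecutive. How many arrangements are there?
Treat the 3 as one block: (10-3+1)! × 3! = 40320 × 6 = 241920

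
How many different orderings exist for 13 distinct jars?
13! = 6227020800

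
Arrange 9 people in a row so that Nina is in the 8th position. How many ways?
Fix one position: (9-1)! = 40320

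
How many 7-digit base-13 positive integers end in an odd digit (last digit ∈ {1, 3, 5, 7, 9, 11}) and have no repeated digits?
Last∈{1,3,5,7,9,11}. Last=0: 0. Last nonzero: 6×11×P(11,5) = 3659040. Total = 3659040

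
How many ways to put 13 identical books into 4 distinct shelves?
C(13+4-1, 4-1) = C(16, 3) = 560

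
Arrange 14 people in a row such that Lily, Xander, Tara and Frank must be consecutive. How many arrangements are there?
Treat the 4 as one block: (14-4+1)! × 4! = 39916800 × 24 = 958003200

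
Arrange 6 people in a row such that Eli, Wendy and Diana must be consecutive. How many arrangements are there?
Treat the 3 as one block: (6-3+1)! × 3! = 24 × 6 = 144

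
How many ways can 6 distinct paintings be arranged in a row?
6! = 720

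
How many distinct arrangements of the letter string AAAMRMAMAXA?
11! / (3! × 1! × 6! × 1!) = 9240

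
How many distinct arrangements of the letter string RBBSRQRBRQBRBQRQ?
16! / (4! × 6! × 1! × 5!) = 10090080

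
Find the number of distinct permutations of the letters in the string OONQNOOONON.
11! / (4! × 1! × 6!) = 2310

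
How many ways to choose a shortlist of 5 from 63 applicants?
C(63,5) = 63!/(5!×58!) = 7028847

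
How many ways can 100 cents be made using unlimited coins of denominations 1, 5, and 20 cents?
Coefficient of x^100 in 1/(1-x^1) · 1/(1-x^5) · 1/(1-x^20). Case on j = number of 20-cent coins (j = 0..5); remainder r = 100 - 20j is made from {1,5} in ⌊r/5⌋+1 ways. r = 100, 80, 60, 40, 20, 0 → 21 + 17 + 13 + 9 + 5 + 1 = 66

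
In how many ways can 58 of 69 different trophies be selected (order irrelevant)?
C(69,58) = 69!/(58!×11!) = 1823810410032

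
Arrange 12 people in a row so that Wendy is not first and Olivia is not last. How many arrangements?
By inclusion-exclusion: 12! - 2×(12-1)! + (12-2)! = 479001600 - 79833600 + 3628800 = 402796800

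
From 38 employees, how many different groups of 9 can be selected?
C(38,9) = 38!/(9!×29!) = 163011640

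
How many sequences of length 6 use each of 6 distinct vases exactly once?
6! = 720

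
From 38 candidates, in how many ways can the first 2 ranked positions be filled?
P(38,2) = 38!/(38-2)! = 1406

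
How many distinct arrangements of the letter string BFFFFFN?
7! / (1! × 5! × 1!) = 42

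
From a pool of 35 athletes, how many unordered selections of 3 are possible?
C(35,3) = 35!/(3!×32!) = 6545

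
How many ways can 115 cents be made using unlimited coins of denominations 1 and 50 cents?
Coefficient of x^115 in 1/(1-x^1) · 1/(1-x^50). Use j coins of 50 for j = 0..⌊115/50⌋ = 2, the rest in 1s: 2 + 1 = 3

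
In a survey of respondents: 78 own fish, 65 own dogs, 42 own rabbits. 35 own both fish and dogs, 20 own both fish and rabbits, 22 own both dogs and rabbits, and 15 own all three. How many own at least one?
|A∪B∪C| = 78+65+42-35-20-22+15 = 123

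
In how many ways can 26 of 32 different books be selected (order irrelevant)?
C(32,26) = 32!/(26!×6!) = 906192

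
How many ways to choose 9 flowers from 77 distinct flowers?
C(77,9) = 77!/(9!×68!) = 161322559475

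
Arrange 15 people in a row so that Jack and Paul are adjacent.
Treat as block: (15-1)! × 2! = 87178291200 × 2 = 174356582400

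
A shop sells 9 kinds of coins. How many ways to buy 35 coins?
C(35+9-1, 9-1) = C(43, 8) = 145008513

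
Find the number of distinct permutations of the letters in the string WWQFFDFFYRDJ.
12! / (1! × 1! × 2! × 4! × 1! × 2! × 1!) = 4989600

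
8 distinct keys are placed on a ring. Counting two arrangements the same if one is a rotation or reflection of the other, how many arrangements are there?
(8-1)!/2 = 5040/2 = 2520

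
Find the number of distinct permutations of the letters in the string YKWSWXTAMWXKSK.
14! / (1! × 2! × 3! × 1! × 1! × 3! × 2! × 1!) = 605404800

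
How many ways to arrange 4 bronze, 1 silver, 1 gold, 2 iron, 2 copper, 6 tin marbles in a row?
16! / (4! × 1! × 1! × 2! × 2! × 6!) = 302702400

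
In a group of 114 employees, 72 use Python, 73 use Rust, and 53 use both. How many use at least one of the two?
|A∪B| = |A| + |B| - |A∩B| = 72 + 73 - 53 = 92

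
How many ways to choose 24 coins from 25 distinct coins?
C(25,24) = 25!/(24!×1!) = 25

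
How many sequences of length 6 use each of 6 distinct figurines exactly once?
6! = 720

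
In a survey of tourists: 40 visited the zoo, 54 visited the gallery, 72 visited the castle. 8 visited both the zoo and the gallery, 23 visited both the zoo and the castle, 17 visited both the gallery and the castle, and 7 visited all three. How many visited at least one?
|A∪B∪C| = 40+54+72-8-23-17+7 = 125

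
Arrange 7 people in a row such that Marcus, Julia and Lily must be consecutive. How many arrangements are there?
Treat the 3 as one block: (7-3+1)! × 3! = 120 × 6 = 720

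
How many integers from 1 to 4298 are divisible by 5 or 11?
⌊4298/5⌋ + ⌊4298/11⌋ - ⌊4298/55⌋ = 859 + 390 - 78 = 1171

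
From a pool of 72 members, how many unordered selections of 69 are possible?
C(72,69) = 72!/(69!×3!) = 59640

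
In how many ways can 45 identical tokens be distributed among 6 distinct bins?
C(45+6-1, 6-1) = C(50, 5) = 2118760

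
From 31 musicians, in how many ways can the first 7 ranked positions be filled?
P(31,7) = 31!/(31-7)! = 13253058000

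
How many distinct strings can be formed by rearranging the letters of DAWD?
4! / (2! × 1! × 1!) = 12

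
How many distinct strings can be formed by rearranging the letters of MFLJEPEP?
8! / (1! × 1! × 1! × 2! × 2! × 1!) = 10080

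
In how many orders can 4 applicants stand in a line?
4! = 24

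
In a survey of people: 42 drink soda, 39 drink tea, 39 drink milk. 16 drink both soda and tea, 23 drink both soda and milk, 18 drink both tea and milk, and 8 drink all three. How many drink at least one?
|A∪B∪C| = 42+39+39-16-23-18+8 = 71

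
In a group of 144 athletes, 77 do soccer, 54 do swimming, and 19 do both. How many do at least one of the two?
|A∪B| = |A| + |B| - |A∩B| = 77 + 54 - 19 = 112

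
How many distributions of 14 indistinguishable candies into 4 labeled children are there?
C(14+4-1, 4-1) = C(17, 3) = 680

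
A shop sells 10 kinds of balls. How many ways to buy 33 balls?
C(33+10-1, 10-1) = C(42, 9) = 445891810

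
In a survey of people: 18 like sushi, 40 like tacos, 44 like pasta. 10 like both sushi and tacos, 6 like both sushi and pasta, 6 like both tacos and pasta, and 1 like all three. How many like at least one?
|A∪B∪C| = 18+40+44-10-6-6+1 = 81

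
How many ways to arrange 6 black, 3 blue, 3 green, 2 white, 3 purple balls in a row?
17! / (6! × 3! × 3! × 2! × 3!) = 1143542400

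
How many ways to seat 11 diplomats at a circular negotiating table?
Circular: fix one position, arrange the rest. (11-1)! = 3628800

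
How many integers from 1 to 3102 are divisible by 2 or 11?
⌊3102/2⌋ + ⌊3102/11⌋ - ⌊3102/22⌋ = 1551 + 282 - 141 = 1692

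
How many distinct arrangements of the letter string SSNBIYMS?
8! / (1! × 1! × 1! × 1! × 3! × 1!) = 6720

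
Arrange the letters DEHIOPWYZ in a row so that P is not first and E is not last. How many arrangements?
By inclusion-exclusion: 9! - 2×(9-1)! + (9-2)! = 362880 - 80640 + 5040 = 287280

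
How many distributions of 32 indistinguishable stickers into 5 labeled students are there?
C(32+5-1, 5-1) = C(36, 4) = 58905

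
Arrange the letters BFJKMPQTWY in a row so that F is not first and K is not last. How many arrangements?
By inclusion-exclusion: 10! - 2×(10-1)! + (10-2)! = 3628800 - 725760 + 40320 = 2943360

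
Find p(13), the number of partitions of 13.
Pentagonal recurrence p(n) = p(n-1) + p(n-2) - p(n-5) - p(n-7) + p(n-12) + p(n-15) - ... gives p(0..12) = 1, 1, 2, 3, 5, 7, 11, 15, 22, 30, 42, 56, 77. p(13) = p(12) + p(11) - p(8) - p(6) + p(1) = 77 + 56 - 22 - 11 + 1 = 101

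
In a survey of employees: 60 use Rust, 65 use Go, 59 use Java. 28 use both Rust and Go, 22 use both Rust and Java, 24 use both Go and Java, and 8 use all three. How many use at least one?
|A∪B∪C| = 60+65+59-28-22-24+8 = 118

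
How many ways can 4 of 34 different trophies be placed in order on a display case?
P(34,4) = 34!/(34-4)! = 1113024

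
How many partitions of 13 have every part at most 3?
Let r_j(i) = number of partitions of i into parts ≤ j, for i = 0..13. r_1(i) = 1 for all i; r_j(i) = r_{j-1}(i) + r_j(i-j). Rows j = 2..3: ≤2: 1 1 2 2 3 3 4 4 5 5 6 6 7 7; ≤3: 1 1 2 3 4 5 7 8 10 12 14 16 19 21. r_3(13) = 21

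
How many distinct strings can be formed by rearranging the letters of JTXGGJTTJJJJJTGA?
16! / (4! × 1! × 1! × 7! × 3!) = 28828800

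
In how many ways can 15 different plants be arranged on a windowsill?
15! = 1307674368000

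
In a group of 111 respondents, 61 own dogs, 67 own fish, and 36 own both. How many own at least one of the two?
|A∪B| = |A| + |B| - |A∩B| = 61 + 67 - 36 = 92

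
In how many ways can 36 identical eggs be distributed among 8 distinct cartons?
C(36+8-1, 8-1) = C(43, 7) = 32224114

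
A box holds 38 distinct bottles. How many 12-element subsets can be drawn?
C(38,12) = 38!/(12!×26!) = 2707475148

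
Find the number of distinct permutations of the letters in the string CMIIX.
5! / (1! × 2! × 1! × 1!) = 60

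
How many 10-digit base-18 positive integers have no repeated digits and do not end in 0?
Last digit: 17 nonzero choices. First digit: 16 (nonzero, ≠last). Middle 8: P(16,8) = 518918400. Total = 141145804800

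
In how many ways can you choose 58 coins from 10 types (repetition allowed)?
C(58+10-1, 10-1) = C(67, 9) = 42757703560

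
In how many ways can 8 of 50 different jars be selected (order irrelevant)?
C(50,8) = 50!/(8!×42!) = 536878650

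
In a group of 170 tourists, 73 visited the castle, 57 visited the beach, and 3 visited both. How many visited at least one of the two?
|A∪B| = |A| + |B| - |A∩B| = 73 + 57 - 3 = 127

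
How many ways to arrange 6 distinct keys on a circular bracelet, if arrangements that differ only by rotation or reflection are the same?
(6-1)!/2 = 120/2 = 60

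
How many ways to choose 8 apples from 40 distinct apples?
C(40,8) = 40!/(8!×32!) = 76904685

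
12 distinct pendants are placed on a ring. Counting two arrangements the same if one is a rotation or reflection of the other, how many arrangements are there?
(12-1)!/2 = 39916800/2 = 19958400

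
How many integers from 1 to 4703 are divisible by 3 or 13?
⌊4703/3⌋ + ⌊4703/13⌋ - ⌊4703/39⌋ = 1567 + 361 - 120 = 1808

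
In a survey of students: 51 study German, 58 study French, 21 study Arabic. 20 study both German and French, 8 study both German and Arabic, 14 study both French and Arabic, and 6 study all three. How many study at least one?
|A∪B∪C| = 51+58+21-20-8-14+6 = 94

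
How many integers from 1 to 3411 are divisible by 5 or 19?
⌊3411/5⌋ + ⌊3411/19⌋ - ⌊3411/95⌋ = 682 + 179 - 35 = 826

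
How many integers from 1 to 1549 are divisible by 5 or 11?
⌊1549/5⌋ + ⌊1549/11⌋ - ⌊1549/55⌋ = 309 + 140 - 28 = 421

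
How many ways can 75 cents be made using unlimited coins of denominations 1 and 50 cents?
Coefficient of x^75 in 1/(1-x^1) · 1/(1-x^50). Use j coins of 50 for j = 0..⌊75/50⌋ = 1, the rest in 1s: 1 + 1 = 2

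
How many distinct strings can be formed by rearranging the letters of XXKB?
4! / (1! × 1! × 2!) = 12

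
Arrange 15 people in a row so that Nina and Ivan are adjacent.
Treat as block: (15-1)! × 2! = 87178291200 × 2 = 174356582400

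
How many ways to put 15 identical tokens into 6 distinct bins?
C(15+6-1, 6-1) = C(20, 5) = 15504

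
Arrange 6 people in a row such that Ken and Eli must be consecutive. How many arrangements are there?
Treat the 2 as one block: (6-2+1)! × 2! = 120 × 2 = 240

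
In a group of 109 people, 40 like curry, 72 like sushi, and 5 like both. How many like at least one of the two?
|A∪B| = |A| + |B| - |A∩B| = 40 + 72 - 5 = 107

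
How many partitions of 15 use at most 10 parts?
By conjugation, equals partitions of 15 into parts ≤ 10. Let r_j(i) = number of partitions of i into parts ≤ j, for i = 0..15. r_1(i) = 1 for all i; r_j(i) = r_{j-1}(i) + r_j(i-j). Rows j = 2..10: ≤2: 1 1 2 2 3 3 4 4 5 5 6 6 7 7 8 8; ≤3: 1 1 2 3 4 5 7 8 10 12 14 16 19 21 24 27; ≤4: 1 1 2 3 5 6 9 11 15 18 23 27 34 39 47 54; ≤5: 1 1 2 3 5 7 10 13 18 23 30 37 47 57 70 84; ≤6: 1 1 2 3 5 7 11 14 20 26 35 44 58 71 90 110; ≤7: 1 1 2 3 5 7 11 15 21 28 38 49 65 82 105 131; ≤8: 1 1 2 3 5 7 11 15 22 29 40 52 70 89 116 146; ≤9: 1 1 2 3 5 7 11 15 22 30 41 54 73 94 123 157; ≤10: 1 1 2 3 5 7 11 15 22 30 42 55 75 97 128 164. r_10(15) = 164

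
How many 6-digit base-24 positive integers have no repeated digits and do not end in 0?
Last digit: 23 nonzero choices. First digit: 22 (nonzero, ≠last). Middle 4: P(22,4) = 175560. Total = 88833360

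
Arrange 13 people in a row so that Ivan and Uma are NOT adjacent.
Total - adjacent = 13! - (13-1)!×2 = 6227020800 - 958003200 = 5269017600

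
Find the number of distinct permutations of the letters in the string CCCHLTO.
7! / (1! × 3! × 1! × 1! × 1!) = 840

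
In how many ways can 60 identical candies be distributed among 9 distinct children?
C(60+9-1, 9-1) = C(68, 8) = 7392009768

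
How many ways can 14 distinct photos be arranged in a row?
14! = 87178291200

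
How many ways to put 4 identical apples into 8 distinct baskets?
C(4+8-1, 8-1) = C(11, 7) = 330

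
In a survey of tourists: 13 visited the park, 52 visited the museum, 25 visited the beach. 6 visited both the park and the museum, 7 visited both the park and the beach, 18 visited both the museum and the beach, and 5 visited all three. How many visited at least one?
|A∪B∪C| = 13+52+25-6-7-18+5 = 64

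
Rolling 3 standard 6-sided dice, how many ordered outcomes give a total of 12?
Coefficient of x^12 in (x + x² + ... + x^6)^3. By inclusion-exclusion on dice exceeding 6: Σ_j (-1)^j C(3,j)·C(12-1-6j, 2) = C(3,0)·C(11,2) - C(3,1)·C(5,2) = 1·55 - 3·10 = 25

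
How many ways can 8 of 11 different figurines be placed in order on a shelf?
P(11,8) = 11!/(11-8)! = 6652800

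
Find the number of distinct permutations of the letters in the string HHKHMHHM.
8! / (2! × 1! × 5!) = 168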